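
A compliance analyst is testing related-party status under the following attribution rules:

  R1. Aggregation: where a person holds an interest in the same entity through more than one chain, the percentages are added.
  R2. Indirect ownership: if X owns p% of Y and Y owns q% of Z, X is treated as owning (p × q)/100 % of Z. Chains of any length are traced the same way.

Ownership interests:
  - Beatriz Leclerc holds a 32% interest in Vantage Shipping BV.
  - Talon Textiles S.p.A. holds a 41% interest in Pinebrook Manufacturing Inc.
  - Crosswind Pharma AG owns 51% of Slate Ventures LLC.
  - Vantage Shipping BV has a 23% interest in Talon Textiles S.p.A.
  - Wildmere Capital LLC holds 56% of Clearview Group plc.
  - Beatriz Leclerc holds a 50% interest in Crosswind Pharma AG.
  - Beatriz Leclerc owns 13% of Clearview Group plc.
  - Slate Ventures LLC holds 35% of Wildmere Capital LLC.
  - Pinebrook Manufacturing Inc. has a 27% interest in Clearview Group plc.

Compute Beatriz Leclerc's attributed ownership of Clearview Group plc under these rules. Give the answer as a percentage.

18.812752%

Chain via Vantage Shipping BV → Talon Textiles S.p.A. → Pinebrook Manufacturing Inc. (R2): 32% × 23% × 41% × 27% = 0.814752% of Clearview Group plc.
Chain via Crosswind Pharma AG → Slate Ventures LLC → Wildmere Capital LLC (R2): 50% × 51% × 35% × 56% = 4.998% of Clearview Group plc.
Direct interest in Clearview Group plc: 13%.
Aggregating (R1): 0.814752% + 4.998% + 13% = 18.812752%.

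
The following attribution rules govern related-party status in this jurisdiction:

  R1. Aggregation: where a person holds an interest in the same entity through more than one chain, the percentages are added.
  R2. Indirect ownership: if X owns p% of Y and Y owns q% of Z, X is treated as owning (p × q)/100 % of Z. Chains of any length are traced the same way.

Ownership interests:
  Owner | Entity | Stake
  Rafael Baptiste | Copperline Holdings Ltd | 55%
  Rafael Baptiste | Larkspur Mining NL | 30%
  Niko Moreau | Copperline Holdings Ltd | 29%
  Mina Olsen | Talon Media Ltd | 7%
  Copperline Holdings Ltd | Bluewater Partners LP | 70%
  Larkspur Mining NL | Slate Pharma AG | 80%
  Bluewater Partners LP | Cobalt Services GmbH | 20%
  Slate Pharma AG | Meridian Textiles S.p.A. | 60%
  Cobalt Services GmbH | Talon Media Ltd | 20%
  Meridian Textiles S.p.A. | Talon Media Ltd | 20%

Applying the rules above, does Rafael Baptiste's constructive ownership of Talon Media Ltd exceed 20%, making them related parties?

Chain via Larkspur Mining NL → Slate Pharma AG → Meridian Textiles S.p.A. (R2): 30% × 80% × 60% × 20% = 2.88% of Talon Media Ltd.
Chain via Copperline Holdings Ltd → Bluewater Partners LP → Cobalt Services GmbH (R2): 55% × 70% × 20% × 20% = 1.54% of Talon Media Ltd.
Aggregating (R1): 2.88% + 1.54% = 4.42%.
4.42% does not exceed the 20% threshold, so Rafael is not a related party to Talon Media Ltd.

No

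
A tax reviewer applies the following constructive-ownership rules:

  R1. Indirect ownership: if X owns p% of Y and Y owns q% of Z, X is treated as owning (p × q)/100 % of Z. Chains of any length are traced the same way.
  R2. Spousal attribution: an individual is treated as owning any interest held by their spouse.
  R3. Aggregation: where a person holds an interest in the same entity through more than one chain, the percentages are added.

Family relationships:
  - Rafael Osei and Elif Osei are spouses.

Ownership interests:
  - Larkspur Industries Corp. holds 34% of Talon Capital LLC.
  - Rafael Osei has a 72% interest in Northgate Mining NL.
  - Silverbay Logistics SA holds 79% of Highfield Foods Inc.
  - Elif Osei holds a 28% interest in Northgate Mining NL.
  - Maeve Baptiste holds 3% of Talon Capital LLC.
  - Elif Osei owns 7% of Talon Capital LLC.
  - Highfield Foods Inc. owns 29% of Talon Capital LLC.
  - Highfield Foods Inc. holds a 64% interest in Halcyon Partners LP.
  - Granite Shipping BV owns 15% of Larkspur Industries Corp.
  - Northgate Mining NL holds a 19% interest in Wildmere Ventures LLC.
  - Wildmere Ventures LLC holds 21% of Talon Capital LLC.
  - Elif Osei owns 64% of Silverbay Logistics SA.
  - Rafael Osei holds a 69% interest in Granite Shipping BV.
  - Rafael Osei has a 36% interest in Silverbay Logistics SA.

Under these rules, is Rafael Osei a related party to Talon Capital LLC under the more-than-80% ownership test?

No

By spousal attribution (R2), Rafael Osei is treated as also owning Elif Osei's interest in Silverbay Logistics SA, giving 36% + 64% = 100%.
By spousal attribution (R2), Rafael Osei is treated as also owning Elif Osei's interest in Northgate Mining NL, giving 72% + 28% = 100%.
By spousal attribution (R2), Rafael Osei is treated as owning Elif Osei's 7% interest in Talon Capital LLC.
Chain via Granite Shipping BV → Larkspur Industries Corp. (R1): 69% × 15% × 34% = 3.519% of Talon Capital LLC.
Chain via Silverbay Logistics SA → Highfield Foods Inc. (R1): 100% × 79% × 29% = 22.91% of Talon Capital LLC.
Chain via Northgate Mining NL → Wildmere Ventures LLC (R1): 100% × 19% × 21% = 3.99% of Talon Capital LLC.
Direct interest in Talon Capital LLC: 7%.
Aggregating (R3): 3.519% + 22.91% + 3.99% + 7% = 37.419%.
37.419% does not exceed the 80% threshold, so Rafael is not a related party to Talon Capital LLC.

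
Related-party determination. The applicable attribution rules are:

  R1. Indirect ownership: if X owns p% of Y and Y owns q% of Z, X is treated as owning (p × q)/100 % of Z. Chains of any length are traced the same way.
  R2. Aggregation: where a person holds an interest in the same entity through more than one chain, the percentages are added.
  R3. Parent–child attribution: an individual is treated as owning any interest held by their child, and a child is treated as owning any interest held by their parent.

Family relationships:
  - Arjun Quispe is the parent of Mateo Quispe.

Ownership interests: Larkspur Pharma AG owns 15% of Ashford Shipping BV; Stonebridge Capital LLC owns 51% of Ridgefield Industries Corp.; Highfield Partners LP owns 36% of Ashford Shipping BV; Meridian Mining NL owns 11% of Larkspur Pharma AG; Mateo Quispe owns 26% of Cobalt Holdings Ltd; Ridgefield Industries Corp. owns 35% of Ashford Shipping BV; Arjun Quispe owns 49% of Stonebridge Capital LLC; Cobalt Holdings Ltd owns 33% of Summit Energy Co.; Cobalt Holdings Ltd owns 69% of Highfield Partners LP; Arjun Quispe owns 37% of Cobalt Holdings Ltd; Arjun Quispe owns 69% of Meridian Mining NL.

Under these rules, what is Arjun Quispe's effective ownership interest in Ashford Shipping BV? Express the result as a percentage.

25.5342%

By parent–child attribution (R3), Arjun Quispe is treated as also owning Mateo Quispe's interest in Cobalt Holdings Ltd, giving 37% + 26% = 63%.
Chain via Stonebridge Capital LLC → Ridgefield Industries Corp. (R1): 49% × 51% × 35% = 8.7465% of Ashford Shipping BV.
Chain via Meridian Mining NL → Larkspur Pharma AG (R1): 69% × 11% × 15% = 1.1385% of Ashford Shipping BV.
Chain via Cobalt Holdings Ltd → Highfield Partners LP (R1): 63% × 69% × 36% = 15.6492% of Ashford Shipping BV.
Aggregating (R2): 8.7465% + 1.1385% + 15.6492% = 25.5342%.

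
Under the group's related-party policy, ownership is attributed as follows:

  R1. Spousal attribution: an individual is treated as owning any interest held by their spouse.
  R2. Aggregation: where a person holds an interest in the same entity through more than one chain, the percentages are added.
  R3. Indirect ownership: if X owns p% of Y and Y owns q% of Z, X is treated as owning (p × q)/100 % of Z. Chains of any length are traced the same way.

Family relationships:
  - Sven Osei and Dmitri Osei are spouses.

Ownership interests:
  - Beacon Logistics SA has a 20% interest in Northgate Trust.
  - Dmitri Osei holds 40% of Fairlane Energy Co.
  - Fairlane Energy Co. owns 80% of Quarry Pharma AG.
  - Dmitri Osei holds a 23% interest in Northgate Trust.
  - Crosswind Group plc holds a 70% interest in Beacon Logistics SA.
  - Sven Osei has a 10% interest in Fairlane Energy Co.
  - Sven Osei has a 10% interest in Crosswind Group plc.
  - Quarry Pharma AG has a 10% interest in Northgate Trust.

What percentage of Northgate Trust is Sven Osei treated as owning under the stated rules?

28.4%

By spousal attribution (R1), Sven Osei is treated as also owning Dmitri Osei's interest in Fairlane Energy Co, giving 10% + 40% = 50%.
By spousal attribution (R1), Sven Osei is treated as owning Dmitri Osei's 23% interest in Northgate Trust.
Chain via Fairlane Energy Co. → Quarry Pharma AG (R3): 50% × 80% × 10% = 4% of Northgate Trust.
Chain via Crosswind Group plc → Beacon Logistics SA (R3): 10% × 70% × 20% = 1.4% of Northgate Trust.
Direct interest in Northgate Trust: 23%.
Aggregating (R2): 4% + 1.4% + 23% = 28.4%.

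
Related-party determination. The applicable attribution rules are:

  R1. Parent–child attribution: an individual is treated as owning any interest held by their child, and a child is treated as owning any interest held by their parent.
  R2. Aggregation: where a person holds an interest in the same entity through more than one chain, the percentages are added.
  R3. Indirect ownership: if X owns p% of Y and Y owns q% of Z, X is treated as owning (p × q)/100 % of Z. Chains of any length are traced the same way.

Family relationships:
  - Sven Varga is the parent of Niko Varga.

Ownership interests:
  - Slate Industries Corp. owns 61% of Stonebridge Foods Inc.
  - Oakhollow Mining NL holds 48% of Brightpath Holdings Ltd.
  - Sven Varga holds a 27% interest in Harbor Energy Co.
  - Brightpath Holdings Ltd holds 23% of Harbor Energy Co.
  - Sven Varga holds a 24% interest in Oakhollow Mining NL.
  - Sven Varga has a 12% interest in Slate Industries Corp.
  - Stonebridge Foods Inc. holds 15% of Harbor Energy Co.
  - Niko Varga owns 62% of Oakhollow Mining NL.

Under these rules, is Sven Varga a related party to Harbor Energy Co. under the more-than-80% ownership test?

By parent–child attribution (R1), Sven Varga is treated as also owning Niko Varga's interest in Oakhollow Mining NL, giving 24% + 62% = 86%.
Chain via Slate Industries Corp. → Stonebridge Foods Inc. (R3): 12% × 61% × 15% = 1.098% of Harbor Energy Co.
Chain via Oakhollow Mining NL → Brightpath Holdings Ltd (R3): 86% × 48% × 23% = 9.4944% of Harbor Energy Co.
Direct interest in Harbor Energy Co: 27%.
Aggregating (R2): 1.098% + 9.4944% + 27% = 37.5924%.
37.5924% does not exceed the 80% threshold, so Sven is not a related party to Harbor Energy Co.

No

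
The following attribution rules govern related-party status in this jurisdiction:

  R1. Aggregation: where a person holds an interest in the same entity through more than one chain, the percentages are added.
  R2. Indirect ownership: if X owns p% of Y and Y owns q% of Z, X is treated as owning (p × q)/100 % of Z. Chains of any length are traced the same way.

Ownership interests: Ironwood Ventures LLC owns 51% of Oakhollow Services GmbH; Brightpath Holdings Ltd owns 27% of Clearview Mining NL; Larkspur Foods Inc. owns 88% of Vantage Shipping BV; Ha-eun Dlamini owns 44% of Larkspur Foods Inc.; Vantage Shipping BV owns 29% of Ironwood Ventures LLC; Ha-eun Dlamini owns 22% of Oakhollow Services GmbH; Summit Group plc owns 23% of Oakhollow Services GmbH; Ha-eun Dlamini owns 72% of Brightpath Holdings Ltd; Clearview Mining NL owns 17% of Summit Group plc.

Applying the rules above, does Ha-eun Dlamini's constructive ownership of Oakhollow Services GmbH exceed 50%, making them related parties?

No

Chain via Brightpath Holdings Ltd → Clearview Mining NL → Summit Group plc (R2): 72% × 27% × 17% × 23% = 0.760104% of Oakhollow Services GmbH.
Chain via Larkspur Foods Inc. → Vantage Shipping BV → Ironwood Ventures LLC (R2): 44% × 88% × 29% × 51% = 5.726688% of Oakhollow Services GmbH.
Direct interest in Oakhollow Services GmbH: 22%.
Aggregating (R1): 0.760104% + 5.726688% + 22% = 28.486792%.
28.486792% does not exceed the 50% threshold, so Ha-eun is not a related party to Oakhollow Services GmbH.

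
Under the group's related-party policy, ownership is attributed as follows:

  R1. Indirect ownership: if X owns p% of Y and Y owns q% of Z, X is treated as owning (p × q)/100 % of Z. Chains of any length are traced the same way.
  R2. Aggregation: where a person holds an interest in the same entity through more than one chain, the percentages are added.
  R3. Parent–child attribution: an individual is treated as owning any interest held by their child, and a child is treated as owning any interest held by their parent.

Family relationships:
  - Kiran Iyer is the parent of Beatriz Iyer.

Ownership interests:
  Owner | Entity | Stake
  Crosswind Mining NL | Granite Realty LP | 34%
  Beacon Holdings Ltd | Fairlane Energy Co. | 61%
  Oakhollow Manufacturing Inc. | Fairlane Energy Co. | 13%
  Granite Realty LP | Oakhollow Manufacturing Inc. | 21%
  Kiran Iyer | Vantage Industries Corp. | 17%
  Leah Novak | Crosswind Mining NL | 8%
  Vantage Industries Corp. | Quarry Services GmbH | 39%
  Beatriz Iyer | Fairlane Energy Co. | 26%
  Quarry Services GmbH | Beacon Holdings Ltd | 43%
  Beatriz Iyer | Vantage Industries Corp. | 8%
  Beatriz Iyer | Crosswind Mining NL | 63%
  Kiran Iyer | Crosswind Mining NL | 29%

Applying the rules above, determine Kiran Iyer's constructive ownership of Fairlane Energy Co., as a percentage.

By parent–child attribution (R3), Kiran Iyer is treated as also owning Beatriz Iyer's interest in Crosswind Mining NL, giving 29% + 63% = 92%.
By parent–child attribution (R3), Kiran Iyer is treated as also owning Beatriz Iyer's interest in Vantage Industries Corp, giving 17% + 8% = 25%.
By parent–child attribution (R3), Kiran Iyer is treated as owning Beatriz Iyer's 26% interest in Fairlane Energy Co.
Chain via Crosswind Mining NL → Granite Realty LP → Oakhollow Manufacturing Inc. (R1): 92% × 34% × 21% × 13% = 0.853944% of Fairlane Energy Co.
Chain via Vantage Industries Corp. → Quarry Services GmbH → Beacon Holdings Ltd (R1): 25% × 39% × 43% × 61% = 2.557425% of Fairlane Energy Co.
Direct interest in Fairlane Energy Co: 26%.
Aggregating (R2): 0.853944% + 2.557425% + 26% = 29.411369%.

29.411369%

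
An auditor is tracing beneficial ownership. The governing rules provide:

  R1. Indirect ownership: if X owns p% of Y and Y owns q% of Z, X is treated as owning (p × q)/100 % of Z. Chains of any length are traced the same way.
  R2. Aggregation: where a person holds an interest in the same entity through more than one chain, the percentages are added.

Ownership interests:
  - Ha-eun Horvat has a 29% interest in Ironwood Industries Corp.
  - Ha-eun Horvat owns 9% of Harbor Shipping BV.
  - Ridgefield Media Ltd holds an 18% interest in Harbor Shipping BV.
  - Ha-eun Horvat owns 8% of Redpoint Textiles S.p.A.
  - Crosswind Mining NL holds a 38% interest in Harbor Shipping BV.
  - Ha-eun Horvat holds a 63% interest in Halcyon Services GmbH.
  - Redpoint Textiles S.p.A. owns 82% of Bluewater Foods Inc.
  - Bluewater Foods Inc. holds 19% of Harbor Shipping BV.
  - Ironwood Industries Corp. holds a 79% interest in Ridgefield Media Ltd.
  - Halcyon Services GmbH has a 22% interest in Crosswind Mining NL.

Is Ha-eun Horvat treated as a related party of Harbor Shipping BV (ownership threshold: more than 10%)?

Chain via Halcyon Services GmbH → Crosswind Mining NL (R1): 63% × 22% × 38% = 5.2668% of Harbor Shipping BV.
Chain via Redpoint Textiles S.p.A. → Bluewater Foods Inc. (R1): 8% × 82% × 19% = 1.2464% of Harbor Shipping BV.
Chain via Ironwood Industries Corp. → Ridgefield Media Ltd (R1): 29% × 79% × 18% = 4.1238% of Harbor Shipping BV.
Direct interest in Harbor Shipping BV: 9%.
Aggregating (R2): 5.2668% + 1.2464% + 4.1238% + 9% = 19.637%.
19.637% exceeds the 10% threshold, so Ha-eun is a related party to Harbor Shipping BV.

Yes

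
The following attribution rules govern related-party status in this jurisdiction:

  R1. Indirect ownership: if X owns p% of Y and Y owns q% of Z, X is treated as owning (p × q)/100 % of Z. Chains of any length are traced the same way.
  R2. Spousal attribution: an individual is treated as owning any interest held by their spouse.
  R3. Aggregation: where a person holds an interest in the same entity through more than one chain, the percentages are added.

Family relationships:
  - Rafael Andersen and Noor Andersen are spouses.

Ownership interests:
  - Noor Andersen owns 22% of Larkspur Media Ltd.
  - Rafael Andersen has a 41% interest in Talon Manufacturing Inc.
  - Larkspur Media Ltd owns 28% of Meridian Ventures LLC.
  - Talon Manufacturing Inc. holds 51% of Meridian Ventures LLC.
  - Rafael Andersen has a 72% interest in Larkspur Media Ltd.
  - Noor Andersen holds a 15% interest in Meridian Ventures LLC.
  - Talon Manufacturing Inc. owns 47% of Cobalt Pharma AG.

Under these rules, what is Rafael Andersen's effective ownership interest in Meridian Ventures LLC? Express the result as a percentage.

By spousal attribution (R2), Rafael Andersen is treated as also owning Noor Andersen's interest in Larkspur Media Ltd, giving 72% + 22% = 94%.
By spousal attribution (R2), Rafael Andersen is treated as owning Noor Andersen's 15% interest in Meridian Ventures LLC.
Chain via Larkspur Media Ltd (R1): 94% × 28% = 26.32% of Meridian Ventures LLC.
Chain via Talon Manufacturing Inc. (R1): 41% × 51% = 20.91% of Meridian Ventures LLC.
Direct interest in Meridian Ventures LLC: 15%.
Aggregating (R3): 26.32% + 20.91% + 15% = 62.23%.

62.23%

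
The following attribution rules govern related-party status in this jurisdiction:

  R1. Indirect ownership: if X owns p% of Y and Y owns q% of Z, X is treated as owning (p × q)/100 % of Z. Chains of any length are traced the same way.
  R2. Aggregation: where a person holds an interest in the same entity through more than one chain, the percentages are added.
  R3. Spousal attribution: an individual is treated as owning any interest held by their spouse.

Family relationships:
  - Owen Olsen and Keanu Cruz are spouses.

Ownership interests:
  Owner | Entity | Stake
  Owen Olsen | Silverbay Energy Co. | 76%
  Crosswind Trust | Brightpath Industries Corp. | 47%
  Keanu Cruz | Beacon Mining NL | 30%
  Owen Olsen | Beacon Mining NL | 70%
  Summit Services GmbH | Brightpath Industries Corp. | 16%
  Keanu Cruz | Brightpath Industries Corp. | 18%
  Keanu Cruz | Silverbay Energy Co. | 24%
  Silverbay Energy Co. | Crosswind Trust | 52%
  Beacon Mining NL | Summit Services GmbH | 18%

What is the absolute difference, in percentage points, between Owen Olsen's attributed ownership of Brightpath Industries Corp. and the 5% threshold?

40.32

By spousal attribution (R3), Owen Olsen is treated as also owning Keanu Cruz's interest in Silverbay Energy Co, giving 76% + 24% = 100%.
By spousal attribution (R3), Owen Olsen is treated as also owning Keanu Cruz's interest in Beacon Mining NL, giving 70% + 30% = 100%.
By spousal attribution (R3), Owen Olsen is treated as owning Keanu Cruz's 18% interest in Brightpath Industries Corp.
Chain via Silverbay Energy Co. → Crosswind Trust (R1): 100% × 52% × 47% = 24.44% of Brightpath Industries Corp.
Chain via Beacon Mining NL → Summit Services GmbH (R1): 100% × 18% × 16% = 2.88% of Brightpath Industries Corp.
Direct interest in Brightpath Industries Corp: 18%.
Aggregating (R2): 24.44% + 2.88% + 18% = 45.32%.
45.32% exceeds the 5% threshold by 40.32 percentage points.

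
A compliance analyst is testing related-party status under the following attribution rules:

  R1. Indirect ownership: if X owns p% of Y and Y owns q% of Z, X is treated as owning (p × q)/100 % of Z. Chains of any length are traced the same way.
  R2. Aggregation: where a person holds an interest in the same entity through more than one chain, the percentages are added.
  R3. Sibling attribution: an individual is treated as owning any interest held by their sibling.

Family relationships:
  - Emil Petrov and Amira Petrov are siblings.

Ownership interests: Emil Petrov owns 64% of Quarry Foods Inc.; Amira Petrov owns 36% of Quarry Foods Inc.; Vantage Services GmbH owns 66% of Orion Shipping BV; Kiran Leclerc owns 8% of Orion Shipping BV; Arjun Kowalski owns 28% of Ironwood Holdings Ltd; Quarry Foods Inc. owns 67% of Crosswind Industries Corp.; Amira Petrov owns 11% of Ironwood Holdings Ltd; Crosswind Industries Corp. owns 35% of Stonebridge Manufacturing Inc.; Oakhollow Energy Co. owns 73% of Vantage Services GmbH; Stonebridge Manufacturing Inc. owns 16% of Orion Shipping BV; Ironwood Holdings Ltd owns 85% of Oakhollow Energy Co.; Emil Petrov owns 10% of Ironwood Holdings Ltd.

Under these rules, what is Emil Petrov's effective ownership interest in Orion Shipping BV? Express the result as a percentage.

By sibling attribution (R3), Emil Petrov is treated as also owning Amira Petrov's interest in Quarry Foods Inc, giving 64% + 36% = 100%.
By sibling attribution (R3), Emil Petrov is treated as also owning Amira Petrov's interest in Ironwood Holdings Ltd, giving 10% + 11% = 21%.
Chain via Quarry Foods Inc. → Crosswind Industries Corp. → Stonebridge Manufacturing Inc. (R1): 100% × 67% × 35% × 16% = 3.752% of Orion Shipping BV.
Chain via Ironwood Holdings Ltd → Oakhollow Energy Co. → Vantage Services GmbH (R1): 21% × 85% × 73% × 66% = 8.60013% of Orion Shipping BV.
Aggregating (R2): 3.752% + 8.60013% = 12.35213%.

12.35213%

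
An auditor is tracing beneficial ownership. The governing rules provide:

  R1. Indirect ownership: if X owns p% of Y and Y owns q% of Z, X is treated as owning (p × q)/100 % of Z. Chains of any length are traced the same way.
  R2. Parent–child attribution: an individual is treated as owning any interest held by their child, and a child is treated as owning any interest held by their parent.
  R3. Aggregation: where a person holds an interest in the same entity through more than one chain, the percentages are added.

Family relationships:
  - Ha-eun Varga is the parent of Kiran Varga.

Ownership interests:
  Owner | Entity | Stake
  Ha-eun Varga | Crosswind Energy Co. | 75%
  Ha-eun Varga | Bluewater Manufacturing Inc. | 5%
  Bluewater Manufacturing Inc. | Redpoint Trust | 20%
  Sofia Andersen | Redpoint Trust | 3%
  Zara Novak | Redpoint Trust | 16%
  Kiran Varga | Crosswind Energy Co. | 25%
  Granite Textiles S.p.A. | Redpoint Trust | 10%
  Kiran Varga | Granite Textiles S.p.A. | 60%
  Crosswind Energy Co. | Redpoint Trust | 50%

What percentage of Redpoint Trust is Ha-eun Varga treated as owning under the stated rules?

57%

By parent–child attribution (R2), Ha-eun Varga is treated as also owning Kiran Varga's interest in Crosswind Energy Co, giving 75% + 25% = 100%.
By parent–child attribution (R2), Ha-eun Varga is treated as owning Kiran Varga's 60% interest in Granite Textiles S.p.A.
Chain via Crosswind Energy Co. (R1): 100% × 50% = 50% of Redpoint Trust.
Chain via Bluewater Manufacturing Inc. (R1): 5% × 20% = 1% of Redpoint Trust.
Chain via Granite Textiles S.p.A. (R1): 60% × 10% = 6% of Redpoint Trust.
Aggregating (R3): 50% + 1% + 6% = 57%.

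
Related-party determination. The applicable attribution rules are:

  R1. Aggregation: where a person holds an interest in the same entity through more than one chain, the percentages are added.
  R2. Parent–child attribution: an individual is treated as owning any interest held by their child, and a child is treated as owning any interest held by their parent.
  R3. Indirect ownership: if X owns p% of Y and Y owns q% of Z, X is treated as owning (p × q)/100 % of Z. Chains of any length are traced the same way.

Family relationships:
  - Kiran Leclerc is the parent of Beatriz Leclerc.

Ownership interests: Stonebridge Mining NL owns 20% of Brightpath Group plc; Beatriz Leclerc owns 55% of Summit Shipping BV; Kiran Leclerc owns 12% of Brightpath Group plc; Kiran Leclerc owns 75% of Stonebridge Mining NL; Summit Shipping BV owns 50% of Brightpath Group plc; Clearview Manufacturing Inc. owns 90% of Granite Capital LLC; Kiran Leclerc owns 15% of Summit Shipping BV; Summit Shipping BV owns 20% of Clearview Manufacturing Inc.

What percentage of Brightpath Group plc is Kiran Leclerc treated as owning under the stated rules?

By parent–child attribution (R2), Kiran Leclerc is treated as also owning Beatriz Leclerc's interest in Summit Shipping BV, giving 15% + 55% = 70%.
Chain via Summit Shipping BV (R3): 70% × 50% = 35% of Brightpath Group plc.
Chain via Stonebridge Mining NL (R3): 75% × 20% = 15% of Brightpath Group plc.
Direct interest in Brightpath Group plc: 12%.
Aggregating (R1): 35% + 15% + 12% = 62%.

62%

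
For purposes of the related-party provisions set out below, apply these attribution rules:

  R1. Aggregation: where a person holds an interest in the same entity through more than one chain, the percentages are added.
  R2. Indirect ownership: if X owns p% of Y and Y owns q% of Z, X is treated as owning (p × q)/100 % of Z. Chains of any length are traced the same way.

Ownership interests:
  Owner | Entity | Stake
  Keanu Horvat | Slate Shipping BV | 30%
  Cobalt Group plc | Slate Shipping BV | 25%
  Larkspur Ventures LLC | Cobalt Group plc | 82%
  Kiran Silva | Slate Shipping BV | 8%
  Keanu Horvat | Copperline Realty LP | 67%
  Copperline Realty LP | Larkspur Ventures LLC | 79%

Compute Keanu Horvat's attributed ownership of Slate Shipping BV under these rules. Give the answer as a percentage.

40.85065%

Chain via Copperline Realty LP → Larkspur Ventures LLC → Cobalt Group plc (R2): 67% × 79% × 82% × 25% = 10.85065% of Slate Shipping BV.
Direct interest in Slate Shipping BV: 30%.
Aggregating (R1): 10.85065% + 30% = 40.85065%.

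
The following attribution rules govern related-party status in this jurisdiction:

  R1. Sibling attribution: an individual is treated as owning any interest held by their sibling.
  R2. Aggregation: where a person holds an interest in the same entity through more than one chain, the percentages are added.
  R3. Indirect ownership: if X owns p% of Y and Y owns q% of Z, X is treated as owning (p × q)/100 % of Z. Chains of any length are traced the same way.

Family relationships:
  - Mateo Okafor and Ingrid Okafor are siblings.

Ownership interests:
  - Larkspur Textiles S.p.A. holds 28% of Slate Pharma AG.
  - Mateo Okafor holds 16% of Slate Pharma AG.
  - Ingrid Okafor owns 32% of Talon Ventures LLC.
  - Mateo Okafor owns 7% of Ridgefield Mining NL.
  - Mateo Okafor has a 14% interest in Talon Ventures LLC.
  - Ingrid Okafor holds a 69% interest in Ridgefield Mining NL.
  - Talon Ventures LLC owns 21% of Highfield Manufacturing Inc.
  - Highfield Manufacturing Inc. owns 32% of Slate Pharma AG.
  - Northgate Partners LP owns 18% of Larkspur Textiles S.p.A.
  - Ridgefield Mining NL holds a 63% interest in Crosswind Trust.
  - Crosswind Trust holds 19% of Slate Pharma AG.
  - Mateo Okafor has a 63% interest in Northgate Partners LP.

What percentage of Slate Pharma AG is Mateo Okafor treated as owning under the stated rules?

By sibling attribution (R1), Mateo Okafor is treated as also owning Ingrid Okafor's interest in Talon Ventures LLC, giving 14% + 32% = 46%.
By sibling attribution (R1), Mateo Okafor is treated as also owning Ingrid Okafor's interest in Ridgefield Mining NL, giving 7% + 69% = 76%.
Chain via Northgate Partners LP → Larkspur Textiles S.p.A. (R3): 63% × 18% × 28% = 3.1752% of Slate Pharma AG.
Chain via Talon Ventures LLC → Highfield Manufacturing Inc. (R3): 46% × 21% × 32% = 3.0912% of Slate Pharma AG.
Chain via Ridgefield Mining NL → Crosswind Trust (R3): 76% × 63% × 19% = 9.0972% of Slate Pharma AG.
Direct interest in Slate Pharma AG: 16%.
Aggregating (R2): 3.1752% + 3.0912% + 9.0972% + 16% = 31.3636%.

31.3636%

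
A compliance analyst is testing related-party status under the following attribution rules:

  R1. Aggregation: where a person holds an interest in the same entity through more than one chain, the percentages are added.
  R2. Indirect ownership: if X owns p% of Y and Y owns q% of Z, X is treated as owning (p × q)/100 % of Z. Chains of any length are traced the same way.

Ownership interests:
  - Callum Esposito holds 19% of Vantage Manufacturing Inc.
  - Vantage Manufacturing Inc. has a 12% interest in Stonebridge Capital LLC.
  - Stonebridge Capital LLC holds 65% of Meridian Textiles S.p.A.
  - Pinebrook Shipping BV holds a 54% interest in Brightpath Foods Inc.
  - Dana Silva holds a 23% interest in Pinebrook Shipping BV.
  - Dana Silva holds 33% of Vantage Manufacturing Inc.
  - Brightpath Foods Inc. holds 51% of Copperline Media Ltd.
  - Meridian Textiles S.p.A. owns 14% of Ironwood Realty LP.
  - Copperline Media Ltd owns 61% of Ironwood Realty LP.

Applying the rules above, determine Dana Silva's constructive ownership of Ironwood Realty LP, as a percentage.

Chain via Pinebrook Shipping BV → Brightpath Foods Inc. → Copperline Media Ltd (R2): 23% × 54% × 51% × 61% = 3.863862% of Ironwood Realty LP.
Chain via Vantage Manufacturing Inc. → Stonebridge Capital LLC → Meridian Textiles S.p.A. (R2): 33% × 12% × 65% × 14% = 0.36036% of Ironwood Realty LP.
Aggregating (R1): 3.863862% + 0.36036% = 4.224222%.

4.224222%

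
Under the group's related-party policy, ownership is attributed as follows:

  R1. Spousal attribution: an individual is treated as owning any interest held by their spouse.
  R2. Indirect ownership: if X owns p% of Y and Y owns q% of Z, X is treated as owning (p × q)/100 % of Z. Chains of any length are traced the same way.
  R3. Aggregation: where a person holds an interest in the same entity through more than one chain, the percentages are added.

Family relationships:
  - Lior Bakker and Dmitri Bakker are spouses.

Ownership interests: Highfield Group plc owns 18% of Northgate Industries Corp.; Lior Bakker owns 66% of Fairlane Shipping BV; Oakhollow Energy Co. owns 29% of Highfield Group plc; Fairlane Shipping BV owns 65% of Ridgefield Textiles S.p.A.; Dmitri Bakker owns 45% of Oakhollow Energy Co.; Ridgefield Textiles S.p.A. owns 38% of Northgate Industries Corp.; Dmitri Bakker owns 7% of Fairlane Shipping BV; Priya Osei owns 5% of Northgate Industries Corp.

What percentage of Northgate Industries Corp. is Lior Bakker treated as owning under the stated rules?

By spousal attribution (R1), Lior Bakker is treated as also owning Dmitri Bakker's interest in Fairlane Shipping BV, giving 66% + 7% = 73%.
By spousal attribution (R1), Lior Bakker is treated as owning Dmitri Bakker's 45% interest in Oakhollow Energy Co.
Chain via Fairlane Shipping BV → Ridgefield Textiles S.p.A. (R2): 73% × 65% × 38% = 18.031% of Northgate Industries Corp.
Chain via Oakhollow Energy Co. → Highfield Group plc (R2): 45% × 29% × 18% = 2.349% of Northgate Industries Corp.
Aggregating (R3): 18.031% + 2.349% = 20.38%.

20.38%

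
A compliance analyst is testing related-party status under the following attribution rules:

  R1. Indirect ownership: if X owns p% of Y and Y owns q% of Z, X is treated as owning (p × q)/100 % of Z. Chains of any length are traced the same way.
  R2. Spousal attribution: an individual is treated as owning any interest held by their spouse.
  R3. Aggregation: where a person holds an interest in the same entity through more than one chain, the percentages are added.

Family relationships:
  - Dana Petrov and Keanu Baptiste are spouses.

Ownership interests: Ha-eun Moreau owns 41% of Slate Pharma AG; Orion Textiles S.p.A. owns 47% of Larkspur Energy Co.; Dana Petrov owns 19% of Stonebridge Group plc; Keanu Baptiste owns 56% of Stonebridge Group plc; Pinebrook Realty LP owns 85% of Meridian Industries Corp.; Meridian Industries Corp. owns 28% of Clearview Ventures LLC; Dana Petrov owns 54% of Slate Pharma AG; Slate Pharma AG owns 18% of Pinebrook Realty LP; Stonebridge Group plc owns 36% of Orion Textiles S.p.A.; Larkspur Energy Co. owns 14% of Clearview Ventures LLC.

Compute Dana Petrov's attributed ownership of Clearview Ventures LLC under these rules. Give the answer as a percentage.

4.08996%

By spousal attribution (R2), Dana Petrov is treated as also owning Keanu Baptiste's interest in Stonebridge Group plc, giving 19% + 56% = 75%.
Chain via Slate Pharma AG → Pinebrook Realty LP → Meridian Industries Corp. (R1): 54% × 18% × 85% × 28% = 2.31336% of Clearview Ventures LLC.
Chain via Stonebridge Group plc → Orion Textiles S.p.A. → Larkspur Energy Co. (R1): 75% × 36% × 47% × 14% = 1.7766% of Clearview Ventures LLC.
Aggregating (R3): 2.31336% + 1.7766% = 4.08996%.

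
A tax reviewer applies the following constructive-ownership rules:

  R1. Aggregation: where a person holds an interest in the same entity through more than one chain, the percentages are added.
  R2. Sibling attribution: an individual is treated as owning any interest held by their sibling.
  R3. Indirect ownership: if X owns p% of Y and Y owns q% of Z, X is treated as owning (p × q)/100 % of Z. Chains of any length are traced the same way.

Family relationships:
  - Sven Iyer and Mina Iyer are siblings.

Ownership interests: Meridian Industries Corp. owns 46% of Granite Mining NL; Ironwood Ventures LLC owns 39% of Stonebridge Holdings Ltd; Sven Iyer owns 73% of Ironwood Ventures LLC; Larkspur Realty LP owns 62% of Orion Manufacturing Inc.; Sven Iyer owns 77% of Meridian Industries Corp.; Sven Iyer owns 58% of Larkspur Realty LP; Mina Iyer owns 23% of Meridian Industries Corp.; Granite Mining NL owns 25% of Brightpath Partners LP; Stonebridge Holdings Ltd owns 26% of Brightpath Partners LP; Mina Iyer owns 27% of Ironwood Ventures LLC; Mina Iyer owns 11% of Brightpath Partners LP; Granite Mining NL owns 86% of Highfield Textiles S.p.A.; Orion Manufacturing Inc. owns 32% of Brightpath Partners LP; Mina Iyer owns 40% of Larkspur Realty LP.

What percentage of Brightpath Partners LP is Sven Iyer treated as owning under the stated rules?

52.0832%

By sibling attribution (R2), Sven Iyer is treated as also owning Mina Iyer's interest in Larkspur Realty LP, giving 58% + 40% = 98%.
By sibling attribution (R2), Sven Iyer is treated as also owning Mina Iyer's interest in Meridian Industries Corp, giving 77% + 23% = 100%.
By sibling attribution (R2), Sven Iyer is treated as also owning Mina Iyer's interest in Ironwood Ventures LLC, giving 73% + 27% = 100%.
By sibling attribution (R2), Sven Iyer is treated as owning Mina Iyer's 11% interest in Brightpath Partners LP.
Chain via Larkspur Realty LP → Orion Manufacturing Inc. (R3): 98% × 62% × 32% = 19.4432% of Brightpath Partners LP.
Chain via Meridian Industries Corp. → Granite Mining NL (R3): 100% × 46% × 25% = 11.5% of Brightpath Partners LP.
Chain via Ironwood Ventures LLC → Stonebridge Holdings Ltd (R3): 100% × 39% × 26% = 10.14% of Brightpath Partners LP.
Direct interest in Brightpath Partners LP: 11%.
Aggregating (R1): 19.4432% + 11.5% + 10.14% + 11% = 52.0832%.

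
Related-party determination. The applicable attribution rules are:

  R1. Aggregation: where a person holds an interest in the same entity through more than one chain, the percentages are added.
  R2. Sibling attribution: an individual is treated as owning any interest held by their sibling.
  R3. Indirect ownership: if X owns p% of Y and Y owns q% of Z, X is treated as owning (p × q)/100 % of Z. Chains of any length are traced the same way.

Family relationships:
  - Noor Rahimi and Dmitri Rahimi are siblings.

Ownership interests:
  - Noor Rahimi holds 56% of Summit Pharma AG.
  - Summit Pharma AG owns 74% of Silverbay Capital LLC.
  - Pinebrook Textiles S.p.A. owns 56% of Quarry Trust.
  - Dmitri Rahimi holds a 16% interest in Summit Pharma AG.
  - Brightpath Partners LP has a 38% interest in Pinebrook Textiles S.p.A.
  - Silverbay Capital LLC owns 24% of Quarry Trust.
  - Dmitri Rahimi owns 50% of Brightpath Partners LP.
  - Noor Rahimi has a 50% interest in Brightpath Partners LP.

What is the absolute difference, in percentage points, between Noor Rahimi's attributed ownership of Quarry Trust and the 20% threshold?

14.0672

By sibling attribution (R2), Noor Rahimi is treated as also owning Dmitri Rahimi's interest in Brightpath Partners LP, giving 50% + 50% = 100%.
By sibling attribution (R2), Noor Rahimi is treated as also owning Dmitri Rahimi's interest in Summit Pharma AG, giving 56% + 16% = 72%.
Chain via Brightpath Partners LP → Pinebrook Textiles S.p.A. (R3): 100% × 38% × 56% = 21.28% of Quarry Trust.
Chain via Summit Pharma AG → Silverbay Capital LLC (R3): 72% × 74% × 24% = 12.7872% of Quarry Trust.
Aggregating (R1): 21.28% + 12.7872% = 34.0672%.
34.0672% exceeds the 20% threshold by 14.0672 percentage points.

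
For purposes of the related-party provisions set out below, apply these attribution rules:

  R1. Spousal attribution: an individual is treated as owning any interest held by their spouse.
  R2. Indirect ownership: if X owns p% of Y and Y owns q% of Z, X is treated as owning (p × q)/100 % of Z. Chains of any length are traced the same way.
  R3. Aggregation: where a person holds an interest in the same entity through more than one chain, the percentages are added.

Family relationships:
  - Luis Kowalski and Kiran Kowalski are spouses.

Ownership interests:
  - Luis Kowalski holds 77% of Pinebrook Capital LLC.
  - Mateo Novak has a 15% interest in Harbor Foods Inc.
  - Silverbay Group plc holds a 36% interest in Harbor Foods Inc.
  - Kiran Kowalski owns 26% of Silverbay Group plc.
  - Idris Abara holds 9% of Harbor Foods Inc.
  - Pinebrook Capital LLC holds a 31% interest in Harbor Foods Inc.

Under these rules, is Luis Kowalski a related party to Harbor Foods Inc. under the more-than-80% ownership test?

No

By spousal attribution (R1), Luis Kowalski is treated as owning Kiran Kowalski's 26% interest in Silverbay Group plc.
Chain via Pinebrook Capital LLC (R2): 77% × 31% = 23.87% of Harbor Foods Inc.
Chain via Silverbay Group plc (R2): 26% × 36% = 9.36% of Harbor Foods Inc.
Aggregating (R3): 23.87% + 9.36% = 33.23%.
33.23% does not exceed the 80% threshold, so Luis is not a related party to Harbor Foods Inc.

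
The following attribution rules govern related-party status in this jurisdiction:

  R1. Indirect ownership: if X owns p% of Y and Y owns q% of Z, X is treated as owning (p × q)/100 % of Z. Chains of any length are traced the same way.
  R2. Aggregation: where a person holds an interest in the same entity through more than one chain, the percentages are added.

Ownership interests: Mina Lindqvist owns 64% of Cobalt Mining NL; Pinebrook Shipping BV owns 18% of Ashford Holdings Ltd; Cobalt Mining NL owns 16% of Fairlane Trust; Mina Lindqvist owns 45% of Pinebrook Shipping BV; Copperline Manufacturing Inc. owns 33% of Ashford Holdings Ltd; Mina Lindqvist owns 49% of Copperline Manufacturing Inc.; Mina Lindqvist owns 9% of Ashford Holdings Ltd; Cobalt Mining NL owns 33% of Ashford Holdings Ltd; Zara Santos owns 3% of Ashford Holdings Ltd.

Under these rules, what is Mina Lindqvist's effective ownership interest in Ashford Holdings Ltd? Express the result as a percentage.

Chain via Cobalt Mining NL (R1): 64% × 33% = 21.12% of Ashford Holdings Ltd.
Chain via Pinebrook Shipping BV (R1): 45% × 18% = 8.1% of Ashford Holdings Ltd.
Chain via Copperline Manufacturing Inc. (R1): 49% × 33% = 16.17% of Ashford Holdings Ltd.
Direct interest in Ashford Holdings Ltd: 9%.
Aggregating (R2): 21.12% + 8.1% + 16.17% + 9% = 54.39%.

54.39%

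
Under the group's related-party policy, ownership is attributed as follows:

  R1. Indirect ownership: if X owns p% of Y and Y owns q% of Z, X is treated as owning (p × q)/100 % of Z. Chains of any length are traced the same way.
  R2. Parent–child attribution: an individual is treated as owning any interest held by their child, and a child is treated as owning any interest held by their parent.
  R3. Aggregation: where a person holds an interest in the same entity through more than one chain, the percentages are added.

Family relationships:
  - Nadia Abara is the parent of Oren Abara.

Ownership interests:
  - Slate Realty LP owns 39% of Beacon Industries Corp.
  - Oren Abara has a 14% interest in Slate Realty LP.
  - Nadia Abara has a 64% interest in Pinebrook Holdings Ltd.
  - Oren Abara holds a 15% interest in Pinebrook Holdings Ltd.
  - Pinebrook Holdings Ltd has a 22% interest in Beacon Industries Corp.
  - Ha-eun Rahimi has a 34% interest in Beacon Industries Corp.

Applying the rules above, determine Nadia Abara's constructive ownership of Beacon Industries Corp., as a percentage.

By parent–child attribution (R2), Nadia Abara is treated as also owning Oren Abara's interest in Pinebrook Holdings Ltd, giving 64% + 15% = 79%.
By parent–child attribution (R2), Nadia Abara is treated as owning Oren Abara's 14% interest in Slate Realty LP.
Chain via Pinebrook Holdings Ltd (R1): 79% × 22% = 17.38% of Beacon Industries Corp.
Chain via Slate Realty LP (R1): 14% × 39% = 5.46% of Beacon Industries Corp.
Aggregating (R3): 17.38% + 5.46% = 22.84%.

22.84%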